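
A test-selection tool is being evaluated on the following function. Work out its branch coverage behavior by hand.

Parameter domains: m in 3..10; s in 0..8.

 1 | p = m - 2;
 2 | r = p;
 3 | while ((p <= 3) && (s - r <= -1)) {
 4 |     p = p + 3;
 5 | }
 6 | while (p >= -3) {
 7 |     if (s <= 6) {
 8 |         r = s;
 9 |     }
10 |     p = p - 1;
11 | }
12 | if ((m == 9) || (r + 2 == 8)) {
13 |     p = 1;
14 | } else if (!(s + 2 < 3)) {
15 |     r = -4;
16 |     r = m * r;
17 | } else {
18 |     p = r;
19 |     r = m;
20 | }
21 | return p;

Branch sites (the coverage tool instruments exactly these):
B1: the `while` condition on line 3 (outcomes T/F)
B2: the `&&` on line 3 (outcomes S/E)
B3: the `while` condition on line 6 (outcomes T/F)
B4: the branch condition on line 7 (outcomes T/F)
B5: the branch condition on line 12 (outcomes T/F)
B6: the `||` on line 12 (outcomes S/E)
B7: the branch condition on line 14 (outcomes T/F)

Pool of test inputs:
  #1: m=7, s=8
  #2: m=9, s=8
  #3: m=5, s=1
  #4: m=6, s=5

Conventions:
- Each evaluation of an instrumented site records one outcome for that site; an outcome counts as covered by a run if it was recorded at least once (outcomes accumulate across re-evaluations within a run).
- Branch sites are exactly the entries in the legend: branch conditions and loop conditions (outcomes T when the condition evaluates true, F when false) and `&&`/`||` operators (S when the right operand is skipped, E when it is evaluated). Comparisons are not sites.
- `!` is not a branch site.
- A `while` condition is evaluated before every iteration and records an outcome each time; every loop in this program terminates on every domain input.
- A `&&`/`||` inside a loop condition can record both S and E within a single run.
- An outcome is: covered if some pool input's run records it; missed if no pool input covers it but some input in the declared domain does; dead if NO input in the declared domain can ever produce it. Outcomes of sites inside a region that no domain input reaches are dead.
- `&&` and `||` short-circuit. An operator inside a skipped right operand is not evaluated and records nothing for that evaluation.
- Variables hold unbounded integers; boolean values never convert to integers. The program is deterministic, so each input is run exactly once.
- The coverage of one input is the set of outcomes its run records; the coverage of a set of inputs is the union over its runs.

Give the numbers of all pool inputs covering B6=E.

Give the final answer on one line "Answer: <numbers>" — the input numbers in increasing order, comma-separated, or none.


input #1 (m=7, s=8): covers B6=E
input #2 (m=9, s=8): misses B6=E
input #3 (m=5, s=1): covers B6=E
input #4 (m=6, s=5): covers B6=E
Answer: 1, 3, 4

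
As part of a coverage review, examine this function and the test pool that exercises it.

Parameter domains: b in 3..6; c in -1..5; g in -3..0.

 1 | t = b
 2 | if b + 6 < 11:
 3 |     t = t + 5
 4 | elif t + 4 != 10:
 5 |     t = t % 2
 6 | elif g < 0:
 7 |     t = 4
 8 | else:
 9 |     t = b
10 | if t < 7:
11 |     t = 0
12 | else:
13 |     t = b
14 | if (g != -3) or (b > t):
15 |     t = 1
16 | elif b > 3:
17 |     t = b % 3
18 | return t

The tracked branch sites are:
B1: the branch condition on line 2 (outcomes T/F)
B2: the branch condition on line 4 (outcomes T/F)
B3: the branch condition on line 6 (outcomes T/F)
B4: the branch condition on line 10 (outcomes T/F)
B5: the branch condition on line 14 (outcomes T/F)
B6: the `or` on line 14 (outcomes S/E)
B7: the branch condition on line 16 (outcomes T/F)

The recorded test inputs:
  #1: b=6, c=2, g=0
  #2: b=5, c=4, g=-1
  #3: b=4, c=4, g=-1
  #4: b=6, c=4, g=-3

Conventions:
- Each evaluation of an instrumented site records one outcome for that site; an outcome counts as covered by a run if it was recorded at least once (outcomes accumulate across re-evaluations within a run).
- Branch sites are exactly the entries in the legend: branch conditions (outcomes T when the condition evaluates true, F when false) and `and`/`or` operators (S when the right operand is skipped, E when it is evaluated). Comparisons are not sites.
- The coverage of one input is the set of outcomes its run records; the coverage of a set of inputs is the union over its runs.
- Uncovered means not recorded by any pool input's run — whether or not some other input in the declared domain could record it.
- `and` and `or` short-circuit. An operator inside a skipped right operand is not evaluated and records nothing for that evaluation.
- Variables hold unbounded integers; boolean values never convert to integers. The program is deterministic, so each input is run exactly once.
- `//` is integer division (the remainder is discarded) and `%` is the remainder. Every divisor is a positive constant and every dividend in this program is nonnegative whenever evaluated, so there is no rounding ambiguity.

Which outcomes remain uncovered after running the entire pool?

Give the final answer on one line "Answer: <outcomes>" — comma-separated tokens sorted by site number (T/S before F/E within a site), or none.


test 1 (b=6, c=2, g=0) hits B1=F, B2=F, B3=F, B4=T, B5=T, B6=S
test 2 (b=5, c=4, g=-1) hits B1=F, B2=T, B4=T, B5=T, B6=S
test 3 (b=4, c=4, g=-1) hits B1=T, B4=F, B5=T, B6=S
test 4 (b=6, c=4, g=-3) hits B1=F, B2=F, B3=T, B4=T, B5=T, B6=E
union over the pool: B1=T, B1=F, B2=T, B2=F, B3=T, B3=F, B4=T, B4=F, B5=T, B6=S, B6=E
uncovered (3 of 14): B5=F, B7=T, B7=F
Answer: B5=F, B7=T, B7=F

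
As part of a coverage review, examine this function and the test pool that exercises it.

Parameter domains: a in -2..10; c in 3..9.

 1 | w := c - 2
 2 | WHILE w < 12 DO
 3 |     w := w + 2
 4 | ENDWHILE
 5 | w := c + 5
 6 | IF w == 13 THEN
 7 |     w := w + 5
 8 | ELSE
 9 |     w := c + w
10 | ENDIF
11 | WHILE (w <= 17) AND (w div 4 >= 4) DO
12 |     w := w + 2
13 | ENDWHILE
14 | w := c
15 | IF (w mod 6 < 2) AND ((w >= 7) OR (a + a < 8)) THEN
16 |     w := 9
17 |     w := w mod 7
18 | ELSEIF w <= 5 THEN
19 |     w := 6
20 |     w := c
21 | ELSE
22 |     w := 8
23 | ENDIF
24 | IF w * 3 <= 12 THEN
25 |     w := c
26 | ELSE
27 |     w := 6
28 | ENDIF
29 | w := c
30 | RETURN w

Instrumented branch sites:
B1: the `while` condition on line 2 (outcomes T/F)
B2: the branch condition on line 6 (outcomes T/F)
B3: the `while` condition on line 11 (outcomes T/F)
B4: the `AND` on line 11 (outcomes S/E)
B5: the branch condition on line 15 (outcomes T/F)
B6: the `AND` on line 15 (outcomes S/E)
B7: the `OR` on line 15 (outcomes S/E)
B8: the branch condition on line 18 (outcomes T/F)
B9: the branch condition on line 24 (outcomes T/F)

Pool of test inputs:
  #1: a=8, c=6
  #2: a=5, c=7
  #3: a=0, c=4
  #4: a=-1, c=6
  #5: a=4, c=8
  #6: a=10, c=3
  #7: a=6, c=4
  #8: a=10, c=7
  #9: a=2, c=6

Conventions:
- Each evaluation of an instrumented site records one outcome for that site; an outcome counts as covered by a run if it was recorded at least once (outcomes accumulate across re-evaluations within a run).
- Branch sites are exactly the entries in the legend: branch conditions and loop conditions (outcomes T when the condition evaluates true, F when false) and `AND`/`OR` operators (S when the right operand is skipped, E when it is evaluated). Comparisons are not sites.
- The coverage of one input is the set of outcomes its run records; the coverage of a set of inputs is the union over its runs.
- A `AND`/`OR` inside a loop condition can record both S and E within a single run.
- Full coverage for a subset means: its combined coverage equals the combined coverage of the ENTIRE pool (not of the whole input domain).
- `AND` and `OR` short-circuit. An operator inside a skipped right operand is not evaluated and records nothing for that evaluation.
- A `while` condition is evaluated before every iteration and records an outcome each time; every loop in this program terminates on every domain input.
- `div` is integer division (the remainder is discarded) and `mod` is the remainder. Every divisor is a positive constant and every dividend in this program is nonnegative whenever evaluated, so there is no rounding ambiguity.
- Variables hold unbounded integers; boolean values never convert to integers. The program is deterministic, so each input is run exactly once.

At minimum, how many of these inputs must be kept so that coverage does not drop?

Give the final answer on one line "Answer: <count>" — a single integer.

test 1 (a=8, c=6) fires B1->T, B1->T, B1->T, B1->T, B1->F, B2->F, B4->E, B3->T, B4->S, B3->F, B6->E, B7->E, B5->F, B8->F, ...; hits B1=T, B1=F, B2=F, B3=T, B3=F, B4=S, B4=E, B5=F, B6=E, B7=E, B8=F, B9=F
test 2 (a=5, c=7) fires B1->T, B1->T, B1->T, B1->T, B1->F, B2->F, B4->S, B3->F, B6->E, B7->S, B5->T, B9->T; hits B1=T, B1=F, B2=F, B3=F, B4=S, B5=T, B6=E, B7=S, B9=T
test 3 (a=0, c=4) fires B1->T, B1->T, B1->T, B1->T, B1->T, B1->F, B2->F, B4->E, B3->F, B6->S, B5->F, B8->T, B9->T; hits B1=T, B1=F, B2=F, B3=F, B4=E, B5=F, B6=S, B8=T, B9=T
test 4 (a=-1, c=6) fires B1->T, B1->T, B1->T, B1->T, B1->F, B2->F, B4->E, B3->T, B4->S, B3->F, B6->E, B7->E, B5->T, B9->T; hits B1=T, B1=F, B2=F, B3=T, B3=F, B4=S, B4=E, B5=T, B6=E, B7=E, B9=T
test 5 (a=4, c=8) fires B1->T, B1->T, B1->T, B1->F, B2->T, B4->S, B3->F, B6->S, B5->F, B8->F, B9->F; hits B1=T, B1=F, B2=T, B3=F, B4=S, B5=F, B6=S, B8=F, B9=F
test 6 (a=10, c=3) fires B1->T, B1->T, B1->T, B1->T, B1->T, B1->T, B1->F, B2->F, B4->E, B3->F, B6->S, B5->F, B8->T, B9->T; hits B1=T, B1=F, B2=F, B3=F, B4=E, B5=F, B6=S, B8=T, B9=T
test 7 (a=6, c=4) fires B1->T, B1->T, B1->T, B1->T, B1->T, B1->F, B2->F, B4->E, B3->F, B6->S, B5->F, B8->T, B9->T; hits B1=T, B1=F, B2=F, B3=F, B4=E, B5=F, B6=S, B8=T, B9=T
test 8 (a=10, c=7) fires B1->T, B1->T, B1->T, B1->T, B1->F, B2->F, B4->S, B3->F, B6->E, B7->S, B5->T, B9->T; hits B1=T, B1=F, B2=F, B3=F, B4=S, B5=T, B6=E, B7=S, B9=T
test 9 (a=2, c=6) fires B1->T, B1->T, B1->T, B1->T, B1->F, B2->F, B4->E, B3->T, B4->S, B3->F, B6->E, B7->E, B5->T, B9->T; hits B1=T, B1=F, B2=F, B3=T, B3=F, B4=S, B4=E, B5=T, B6=E, B7=E, B9=T
the full pool covers 18 outcomes: B1=T, B1=F, B2=T, B2=F, B3=T, B3=F, B4=S, B4=E, B5=T, B5=F, B6=S, B6=E, B7=S, B7=E, B8=T, B8=F, B9=T, B9=F
checked all size-1 subsets: none covers 18 outcomes (max 12/18)
checked all size-2 subsets: none covers 18 outcomes (max 16/18)
checked all size-3 subsets: none covers 18 outcomes (max 17/18)
at size 4, {1, 2, 3, 5} reaches all 18 outcomes; every lexicographically earlier size-4 subset fails

Answer: 4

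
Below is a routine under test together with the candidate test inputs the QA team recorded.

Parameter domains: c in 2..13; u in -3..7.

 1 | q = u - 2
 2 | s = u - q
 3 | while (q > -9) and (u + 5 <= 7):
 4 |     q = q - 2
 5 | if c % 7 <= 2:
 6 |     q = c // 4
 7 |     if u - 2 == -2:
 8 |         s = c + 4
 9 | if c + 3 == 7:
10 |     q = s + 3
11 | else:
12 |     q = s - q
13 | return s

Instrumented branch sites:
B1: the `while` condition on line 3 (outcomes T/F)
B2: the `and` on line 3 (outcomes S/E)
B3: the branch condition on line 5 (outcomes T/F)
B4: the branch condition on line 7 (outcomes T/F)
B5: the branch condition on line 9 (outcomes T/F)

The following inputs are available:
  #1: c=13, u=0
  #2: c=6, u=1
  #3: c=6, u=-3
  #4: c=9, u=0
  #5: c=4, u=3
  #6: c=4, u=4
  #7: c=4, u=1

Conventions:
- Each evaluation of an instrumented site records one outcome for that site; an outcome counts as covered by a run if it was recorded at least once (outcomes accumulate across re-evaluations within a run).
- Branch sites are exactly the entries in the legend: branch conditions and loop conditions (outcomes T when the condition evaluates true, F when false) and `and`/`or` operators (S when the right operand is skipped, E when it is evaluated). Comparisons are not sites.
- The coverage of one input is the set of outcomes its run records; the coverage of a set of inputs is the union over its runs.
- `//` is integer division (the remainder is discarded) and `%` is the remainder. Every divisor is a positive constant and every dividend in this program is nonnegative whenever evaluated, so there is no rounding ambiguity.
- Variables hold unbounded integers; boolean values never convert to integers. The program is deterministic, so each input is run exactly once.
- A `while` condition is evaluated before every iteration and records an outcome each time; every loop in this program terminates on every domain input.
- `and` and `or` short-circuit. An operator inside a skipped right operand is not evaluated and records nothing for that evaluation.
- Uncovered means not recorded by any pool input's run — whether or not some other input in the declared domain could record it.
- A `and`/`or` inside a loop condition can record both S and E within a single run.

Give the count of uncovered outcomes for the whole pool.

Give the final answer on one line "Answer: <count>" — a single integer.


run #1 (c=13, u=0) records B1=T, B1=F, B2=S, B2=E, B3=F, B5=F
run #2 (c=6, u=1) records B1=T, B1=F, B2=S, B2=E, B3=F, B5=F
run #3 (c=6, u=-3) records B1=T, B1=F, B2=S, B2=E, B3=F, B5=F
run #4 (c=9, u=0) records B1=T, B1=F, B2=S, B2=E, B3=T, B4=T, B5=F
run #5 (c=4, u=3) records B1=F, B2=E, B3=F, B5=T
run #6 (c=4, u=4) records B1=F, B2=E, B3=F, B5=T
run #7 (c=4, u=1) records B1=T, B1=F, B2=S, B2=E, B3=F, B5=T
union over the pool: B1=T, B1=F, B2=S, B2=E, B3=T, B3=F, B4=T, B5=T, B5=F
uncovered (1 of 10): B4=F
Answer: 1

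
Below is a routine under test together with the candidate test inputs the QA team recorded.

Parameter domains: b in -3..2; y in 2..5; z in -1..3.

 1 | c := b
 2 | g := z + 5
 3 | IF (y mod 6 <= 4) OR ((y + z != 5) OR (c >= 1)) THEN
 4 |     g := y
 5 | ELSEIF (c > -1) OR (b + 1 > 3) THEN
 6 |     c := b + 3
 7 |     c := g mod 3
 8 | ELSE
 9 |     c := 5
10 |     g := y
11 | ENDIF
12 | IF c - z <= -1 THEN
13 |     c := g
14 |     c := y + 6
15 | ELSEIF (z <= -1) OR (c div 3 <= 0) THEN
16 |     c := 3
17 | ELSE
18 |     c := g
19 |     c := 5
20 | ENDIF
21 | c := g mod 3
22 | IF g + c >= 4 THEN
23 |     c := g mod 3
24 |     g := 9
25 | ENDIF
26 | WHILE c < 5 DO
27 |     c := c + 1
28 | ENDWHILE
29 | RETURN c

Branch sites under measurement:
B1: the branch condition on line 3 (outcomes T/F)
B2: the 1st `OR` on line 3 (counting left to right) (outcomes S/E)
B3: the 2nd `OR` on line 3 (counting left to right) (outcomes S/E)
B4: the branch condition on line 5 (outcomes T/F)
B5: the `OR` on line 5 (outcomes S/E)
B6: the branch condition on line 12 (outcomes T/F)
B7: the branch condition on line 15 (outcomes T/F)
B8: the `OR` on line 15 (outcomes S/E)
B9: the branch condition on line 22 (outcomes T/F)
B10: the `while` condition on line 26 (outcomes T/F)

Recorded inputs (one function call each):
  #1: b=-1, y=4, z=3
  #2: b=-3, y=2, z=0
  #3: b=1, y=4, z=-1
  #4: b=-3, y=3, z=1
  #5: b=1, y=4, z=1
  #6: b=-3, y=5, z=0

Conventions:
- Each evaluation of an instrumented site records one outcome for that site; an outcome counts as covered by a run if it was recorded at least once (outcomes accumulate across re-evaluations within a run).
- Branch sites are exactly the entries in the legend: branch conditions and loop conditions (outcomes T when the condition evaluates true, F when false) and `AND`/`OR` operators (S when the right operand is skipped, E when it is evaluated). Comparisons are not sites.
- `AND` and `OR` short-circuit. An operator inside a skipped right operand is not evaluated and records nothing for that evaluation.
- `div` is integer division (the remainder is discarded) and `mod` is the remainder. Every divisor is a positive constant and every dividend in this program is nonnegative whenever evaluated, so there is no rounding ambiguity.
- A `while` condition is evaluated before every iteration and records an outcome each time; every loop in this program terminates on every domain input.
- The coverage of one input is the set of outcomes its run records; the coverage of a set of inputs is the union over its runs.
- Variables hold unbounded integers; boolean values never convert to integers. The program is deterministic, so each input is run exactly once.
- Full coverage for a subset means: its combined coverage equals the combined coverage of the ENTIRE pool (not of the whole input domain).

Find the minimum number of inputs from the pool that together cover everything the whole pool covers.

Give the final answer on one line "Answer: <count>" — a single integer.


input #1, b=-1, y=4, z=3: events B2->S, B1->T, B6->T, B9->T, B10->T, B10->T, B10->T, B10->T, B10->F; outcomes B1=T, B2=S, B6=T, B9=T, B10=T, B10=F
input #2, b=-3, y=2, z=0: events B2->S, B1->T, B6->T, B9->T, B10->T, B10->T, B10->T, B10->F; outcomes B1=T, B2=S, B6=T, B9=T, B10=T, B10=F
input #3, b=1, y=4, z=-1: events B2->S, B1->T, B6->F, B8->S, B7->T, B9->T, B10->T, B10->T, B10->T, B10->T, B10->F; outcomes B1=T, B2=S, B6=F, B7=T, B8=S, B9=T, B10=T, B10=F
input #4, b=-3, y=3, z=1: events B2->S, B1->T, B6->T, B9->F, B10->T, B10->T, B10->T, B10->T, B10->T, B10->F; outcomes B1=T, B2=S, B6=T, B9=F, B10=T, B10=F
input #5, b=1, y=4, z=1: events B2->S, B1->T, B6->F, B8->E, B7->T, B9->T, B10->T, B10->T, B10->T, B10->T, B10->F; outcomes B1=T, B2=S, B6=F, B7=T, B8=E, B9=T, B10=T, B10=F
input #6, b=-3, y=5, z=0: events B2->E, B3->E, B1->F, B5->E, B4->F, B6->F, B8->E, B7->F, B9->T, B10->T, B10->T, B10->T, B10->F; outcomes B1=F, B2=E, B3=E, B4=F, B5=E, B6=F, B7=F, B8=E, B9=T, B10=T, B10=F
together the pool reaches 17 outcomes: B1=T, B1=F, B2=S, B2=E, B3=E, B4=F, B5=E, B6=T, B6=F, B7=T, B7=F, B8=S, B8=E, B9=T, B9=F, B10=T, B10=F
no size-1 subset reaches all 17 outcomes (best union: 11/17)
no size-2 subset reaches all 17 outcomes (best union: 15/17)
size 3: inputs {3, 4, 6} cover all 17 outcomes, and no lexicographically smaller subset of this size does
Answer: 3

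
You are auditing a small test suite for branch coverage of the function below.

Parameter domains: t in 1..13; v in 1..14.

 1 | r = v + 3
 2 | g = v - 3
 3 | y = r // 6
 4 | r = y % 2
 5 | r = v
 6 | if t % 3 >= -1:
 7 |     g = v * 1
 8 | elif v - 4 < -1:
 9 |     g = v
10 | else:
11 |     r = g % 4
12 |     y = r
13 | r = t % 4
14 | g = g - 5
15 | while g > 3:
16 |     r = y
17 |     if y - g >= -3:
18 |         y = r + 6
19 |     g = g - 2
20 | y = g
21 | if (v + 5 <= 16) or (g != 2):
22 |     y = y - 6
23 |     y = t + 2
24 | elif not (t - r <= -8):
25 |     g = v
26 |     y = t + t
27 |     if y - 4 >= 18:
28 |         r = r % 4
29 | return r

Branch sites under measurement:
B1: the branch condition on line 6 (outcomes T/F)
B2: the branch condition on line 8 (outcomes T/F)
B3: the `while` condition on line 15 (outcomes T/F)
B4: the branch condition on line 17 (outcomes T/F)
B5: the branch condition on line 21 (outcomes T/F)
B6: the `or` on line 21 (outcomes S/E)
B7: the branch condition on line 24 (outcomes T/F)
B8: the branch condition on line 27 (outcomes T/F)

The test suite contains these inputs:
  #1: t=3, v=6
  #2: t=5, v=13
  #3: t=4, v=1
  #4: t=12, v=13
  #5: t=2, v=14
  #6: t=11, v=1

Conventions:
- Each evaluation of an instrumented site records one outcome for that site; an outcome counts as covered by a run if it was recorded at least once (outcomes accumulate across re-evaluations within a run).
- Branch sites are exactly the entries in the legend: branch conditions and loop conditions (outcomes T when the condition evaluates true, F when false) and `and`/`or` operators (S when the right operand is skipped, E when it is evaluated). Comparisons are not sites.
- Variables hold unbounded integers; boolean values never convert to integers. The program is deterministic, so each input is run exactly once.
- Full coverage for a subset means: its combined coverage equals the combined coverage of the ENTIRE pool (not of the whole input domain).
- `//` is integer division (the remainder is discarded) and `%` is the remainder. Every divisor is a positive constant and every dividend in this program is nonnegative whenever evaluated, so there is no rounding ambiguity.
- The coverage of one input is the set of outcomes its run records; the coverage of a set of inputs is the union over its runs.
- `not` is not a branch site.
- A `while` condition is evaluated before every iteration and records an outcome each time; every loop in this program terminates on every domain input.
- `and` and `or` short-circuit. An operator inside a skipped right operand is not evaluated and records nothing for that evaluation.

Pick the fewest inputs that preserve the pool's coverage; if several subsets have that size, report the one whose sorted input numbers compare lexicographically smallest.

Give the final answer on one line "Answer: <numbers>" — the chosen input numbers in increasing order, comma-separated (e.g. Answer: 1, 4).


run #1 (t=3, v=6) runs B1->T, B3->F, B6->S, B5->T; records B1=T, B3=F, B5=T, B6=S
run #2 (t=5, v=13) runs B1->T, B3->T, B4->F, B3->T, B4->F, B3->T, B4->T, B3->F, B6->E, B5->F, B7->T, B8->F; records B1=T, B3=T, B3=F, B4=T, B4=F, B5=F, B6=E, B7=T, B8=F
run #3 (t=4, v=1) runs B1->T, B3->F, B6->S, B5->T; records B1=T, B3=F, B5=T, B6=S
run #4 (t=12, v=13) runs B1->T, B3->T, B4->F, B3->T, B4->F, B3->T, B4->T, B3->F, B6->E, B5->F, B7->T, B8->T; records B1=T, B3=T, B3=F, B4=T, B4=F, B5=F, B6=E, B7=T, B8=T
run #5 (t=2, v=14) runs B1->T, B3->T, B4->F, B3->T, B4->F, B3->T, B4->T, B3->F, B6->E, B5->T; records B1=T, B3=T, B3=F, B4=T, B4=F, B5=T, B6=E
run #6 (t=11, v=1) runs B1->T, B3->F, B6->S, B5->T; records B1=T, B3=F, B5=T, B6=S
pool-wide coverage (12 outcomes): B1=T, B3=T, B3=F, B4=T, B4=F, B5=T, B5=F, B6=S, B6=E, B7=T, B8=T, B8=F
size 1 is not enough: best union over all size-1 subsets is 9/12
size 2 is not enough: best union over all size-2 subsets is 11/12
inputs {1, 2, 4} (size 3) cover everything; no size-3 subset with a lexicographically smaller index list covers all 12
Answer: 1, 2, 4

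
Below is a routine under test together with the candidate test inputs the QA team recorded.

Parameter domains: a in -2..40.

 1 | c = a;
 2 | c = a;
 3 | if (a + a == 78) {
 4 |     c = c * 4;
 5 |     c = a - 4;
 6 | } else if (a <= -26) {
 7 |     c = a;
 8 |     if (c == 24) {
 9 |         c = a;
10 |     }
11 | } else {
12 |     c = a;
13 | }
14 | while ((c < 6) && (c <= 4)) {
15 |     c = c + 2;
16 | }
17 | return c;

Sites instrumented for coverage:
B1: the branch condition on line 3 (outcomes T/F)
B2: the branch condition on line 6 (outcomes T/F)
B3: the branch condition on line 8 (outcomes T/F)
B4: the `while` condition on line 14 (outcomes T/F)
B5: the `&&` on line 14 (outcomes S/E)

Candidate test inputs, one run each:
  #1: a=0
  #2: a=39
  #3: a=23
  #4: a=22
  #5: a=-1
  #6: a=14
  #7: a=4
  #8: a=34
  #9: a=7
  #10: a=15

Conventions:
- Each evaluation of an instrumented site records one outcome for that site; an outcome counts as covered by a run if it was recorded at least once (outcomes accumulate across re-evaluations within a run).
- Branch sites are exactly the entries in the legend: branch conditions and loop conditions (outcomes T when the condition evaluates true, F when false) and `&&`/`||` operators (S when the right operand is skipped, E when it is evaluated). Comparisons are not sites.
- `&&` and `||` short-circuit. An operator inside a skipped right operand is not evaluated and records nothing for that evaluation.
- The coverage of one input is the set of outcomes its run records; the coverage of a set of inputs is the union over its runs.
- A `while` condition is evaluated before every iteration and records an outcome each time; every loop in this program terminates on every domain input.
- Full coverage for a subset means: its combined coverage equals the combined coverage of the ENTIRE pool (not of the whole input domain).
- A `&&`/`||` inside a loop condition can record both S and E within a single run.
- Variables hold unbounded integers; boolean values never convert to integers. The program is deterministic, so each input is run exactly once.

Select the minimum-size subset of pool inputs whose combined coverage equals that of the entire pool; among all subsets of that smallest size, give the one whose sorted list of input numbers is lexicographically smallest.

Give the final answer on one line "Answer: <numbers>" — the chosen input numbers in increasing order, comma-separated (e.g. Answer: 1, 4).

input #1, a=0: events B1->F, B2->F, B5->E, B4->T, B5->E, B4->T, B5->E, B4->T, B5->S, B4->F; outcomes B1=F, B2=F, B4=T, B4=F, B5=S, B5=E
input #2, a=39: events B1->T, B5->S, B4->F; outcomes B1=T, B4=F, B5=S
input #3, a=23: events B1->F, B2->F, B5->S, B4->F; outcomes B1=F, B2=F, B4=F, B5=S
input #4, a=22: events B1->F, B2->F, B5->S, B4->F; outcomes B1=F, B2=F, B4=F, B5=S
input #5, a=-1: events B1->F, B2->F, B5->E, B4->T, B5->E, B4->T, B5->E, B4->T, B5->E, B4->F; outcomes B1=F, B2=F, B4=T, B4=F, B5=E
input #6, a=14: events B1->F, B2->F, B5->S, B4->F; outcomes B1=F, B2=F, B4=F, B5=S
input #7, a=4: events B1->F, B2->F, B5->E, B4->T, B5->S, B4->F; outcomes B1=F, B2=F, B4=T, B4=F, B5=S, B5=E
input #8, a=34: events B1->F, B2->F, B5->S, B4->F; outcomes B1=F, B2=F, B4=F, B5=S
input #9, a=7: events B1->F, B2->F, B5->S, B4->F; outcomes B1=F, B2=F, B4=F, B5=S
input #10, a=15: events B1->F, B2->F, B5->S, B4->F; outcomes B1=F, B2=F, B4=F, B5=S
union over all inputs: B1=T, B1=F, B2=F, B4=T, B4=F, B5=S, B5=E (7 outcomes)
size 1 is not enough: best union over all size-1 subsets is 6/7
at size 2, {1, 2} reaches all 7 outcomes; every lexicographically earlier size-2 subset fails

Answer: 1, 2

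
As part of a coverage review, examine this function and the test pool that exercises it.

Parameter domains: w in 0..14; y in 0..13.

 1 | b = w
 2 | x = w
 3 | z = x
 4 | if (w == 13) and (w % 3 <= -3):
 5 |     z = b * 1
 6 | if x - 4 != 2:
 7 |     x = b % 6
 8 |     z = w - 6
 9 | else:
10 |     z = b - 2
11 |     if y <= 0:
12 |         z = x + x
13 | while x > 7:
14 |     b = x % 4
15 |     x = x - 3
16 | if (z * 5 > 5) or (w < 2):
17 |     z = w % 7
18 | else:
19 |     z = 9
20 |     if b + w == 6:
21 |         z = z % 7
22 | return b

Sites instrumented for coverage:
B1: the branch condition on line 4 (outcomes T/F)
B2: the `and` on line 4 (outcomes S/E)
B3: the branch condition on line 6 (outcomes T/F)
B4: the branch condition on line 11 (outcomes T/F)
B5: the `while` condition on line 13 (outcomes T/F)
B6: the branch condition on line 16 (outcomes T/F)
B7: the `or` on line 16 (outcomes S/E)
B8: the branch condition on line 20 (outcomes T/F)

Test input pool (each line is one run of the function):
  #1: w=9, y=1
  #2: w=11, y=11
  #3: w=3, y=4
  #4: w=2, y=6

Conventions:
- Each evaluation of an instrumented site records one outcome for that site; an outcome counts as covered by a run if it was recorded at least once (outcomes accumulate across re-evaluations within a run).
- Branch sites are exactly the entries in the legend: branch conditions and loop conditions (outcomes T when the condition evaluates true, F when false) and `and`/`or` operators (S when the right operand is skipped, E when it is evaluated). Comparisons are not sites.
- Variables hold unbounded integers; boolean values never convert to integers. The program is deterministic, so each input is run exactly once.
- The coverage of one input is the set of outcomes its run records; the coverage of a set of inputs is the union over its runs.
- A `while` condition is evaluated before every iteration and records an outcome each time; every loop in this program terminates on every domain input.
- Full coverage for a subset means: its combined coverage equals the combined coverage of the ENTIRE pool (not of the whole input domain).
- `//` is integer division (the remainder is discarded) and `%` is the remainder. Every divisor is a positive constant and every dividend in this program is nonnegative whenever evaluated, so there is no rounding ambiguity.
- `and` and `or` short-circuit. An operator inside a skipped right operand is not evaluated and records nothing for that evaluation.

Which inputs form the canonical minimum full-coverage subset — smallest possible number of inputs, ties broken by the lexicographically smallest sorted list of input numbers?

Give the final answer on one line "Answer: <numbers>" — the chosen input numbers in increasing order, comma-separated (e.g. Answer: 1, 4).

test 1 (w=9, y=1) fires B2->S, B1->F, B3->T, B5->F, B7->S, B6->T; hits B1=F, B2=S, B3=T, B5=F, B6=T, B7=S
test 2 (w=11, y=11) fires B2->S, B1->F, B3->T, B5->F, B7->S, B6->T; hits B1=F, B2=S, B3=T, B5=F, B6=T, B7=S
test 3 (w=3, y=4) fires B2->S, B1->F, B3->T, B5->F, B7->E, B6->F, B8->T; hits B1=F, B2=S, B3=T, B5=F, B6=F, B7=E, B8=T
test 4 (w=2, y=6) fires B2->S, B1->F, B3->T, B5->F, B7->E, B6->F, B8->F; hits B1=F, B2=S, B3=T, B5=F, B6=F, B7=E, B8=F
together the pool reaches 10 outcomes: B1=F, B2=S, B3=T, B5=F, B6=T, B6=F, B7=S, B7=E, B8=T, B8=F
every size-1 subset falls short of the 10 outcomes (best: 7/10)
every size-2 subset falls short of the 10 outcomes (best: 9/10)
the canonical winner is {1, 3, 4}: size 3, full 10-outcome coverage, earliest index list among size-3 covers

Answer: 1, 3, 4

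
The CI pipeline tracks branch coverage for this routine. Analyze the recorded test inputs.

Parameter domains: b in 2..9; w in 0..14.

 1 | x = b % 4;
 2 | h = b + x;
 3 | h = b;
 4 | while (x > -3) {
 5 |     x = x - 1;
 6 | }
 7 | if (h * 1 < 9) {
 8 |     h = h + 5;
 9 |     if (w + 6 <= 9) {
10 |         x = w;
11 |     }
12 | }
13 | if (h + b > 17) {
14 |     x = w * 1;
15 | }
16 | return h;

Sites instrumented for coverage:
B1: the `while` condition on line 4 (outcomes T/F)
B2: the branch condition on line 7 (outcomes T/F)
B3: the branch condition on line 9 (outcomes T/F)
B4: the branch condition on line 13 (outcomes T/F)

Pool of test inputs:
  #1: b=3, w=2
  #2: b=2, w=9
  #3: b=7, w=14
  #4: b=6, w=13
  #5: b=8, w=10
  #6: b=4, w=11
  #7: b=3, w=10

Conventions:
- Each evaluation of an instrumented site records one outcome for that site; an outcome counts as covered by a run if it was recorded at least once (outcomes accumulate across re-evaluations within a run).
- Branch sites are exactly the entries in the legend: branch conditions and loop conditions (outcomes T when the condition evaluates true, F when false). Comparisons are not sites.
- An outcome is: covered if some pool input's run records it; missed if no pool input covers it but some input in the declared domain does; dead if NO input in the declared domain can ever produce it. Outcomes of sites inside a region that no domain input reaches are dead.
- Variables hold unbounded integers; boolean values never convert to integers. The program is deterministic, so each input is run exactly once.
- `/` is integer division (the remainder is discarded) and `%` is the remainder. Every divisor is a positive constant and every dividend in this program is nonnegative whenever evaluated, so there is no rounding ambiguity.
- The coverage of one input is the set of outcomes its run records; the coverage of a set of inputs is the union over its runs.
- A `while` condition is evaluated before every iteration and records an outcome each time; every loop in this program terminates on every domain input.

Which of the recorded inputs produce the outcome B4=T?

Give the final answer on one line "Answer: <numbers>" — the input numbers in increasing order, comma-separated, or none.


input #1 (b=3, w=2): does not record B4=T
input #2 (b=2, w=9): does not record B4=T
input #3 (b=7, w=14): records B4=T
input #4 (b=6, w=13): does not record B4=T
input #5 (b=8, w=10): records B4=T
input #6 (b=4, w=11): does not record B4=T
input #7 (b=3, w=10): does not record B4=T
Answer: 3, 5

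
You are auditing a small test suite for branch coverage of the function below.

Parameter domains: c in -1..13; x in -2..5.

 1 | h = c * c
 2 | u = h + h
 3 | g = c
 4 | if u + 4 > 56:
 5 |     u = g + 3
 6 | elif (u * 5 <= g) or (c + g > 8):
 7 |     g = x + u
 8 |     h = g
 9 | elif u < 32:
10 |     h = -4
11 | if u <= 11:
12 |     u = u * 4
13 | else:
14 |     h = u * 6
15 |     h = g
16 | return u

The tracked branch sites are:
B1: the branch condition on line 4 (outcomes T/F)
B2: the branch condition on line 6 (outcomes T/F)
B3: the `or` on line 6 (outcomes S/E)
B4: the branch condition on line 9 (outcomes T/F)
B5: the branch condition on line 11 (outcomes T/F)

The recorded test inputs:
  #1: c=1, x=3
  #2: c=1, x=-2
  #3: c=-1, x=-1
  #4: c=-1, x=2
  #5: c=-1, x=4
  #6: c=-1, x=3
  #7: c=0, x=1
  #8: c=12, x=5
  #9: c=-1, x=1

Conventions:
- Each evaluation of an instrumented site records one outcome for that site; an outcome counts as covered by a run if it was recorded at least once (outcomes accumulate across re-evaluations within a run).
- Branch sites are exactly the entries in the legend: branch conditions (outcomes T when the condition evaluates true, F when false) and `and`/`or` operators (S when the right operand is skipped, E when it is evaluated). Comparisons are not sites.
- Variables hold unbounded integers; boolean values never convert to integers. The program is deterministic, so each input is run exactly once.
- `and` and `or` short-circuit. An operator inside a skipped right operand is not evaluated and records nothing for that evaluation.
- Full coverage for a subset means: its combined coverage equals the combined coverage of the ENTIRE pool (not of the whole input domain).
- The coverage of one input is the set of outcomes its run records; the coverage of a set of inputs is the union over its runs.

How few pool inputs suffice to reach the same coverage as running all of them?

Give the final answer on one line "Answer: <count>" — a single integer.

input #1 (c=1, x=3): events B1->F, B3->E, B2->F, B4->T, B5->T; covers B1=F, B2=F, B3=E, B4=T, B5=T
input #2 (c=1, x=-2): events B1->F, B3->E, B2->F, B4->T, B5->T; covers B1=F, B2=F, B3=E, B4=T, B5=T
input #3 (c=-1, x=-1): events B1->F, B3->E, B2->F, B4->T, B5->T; covers B1=F, B2=F, B3=E, B4=T, B5=T
input #4 (c=-1, x=2): events B1->F, B3->E, B2->F, B4->T, B5->T; covers B1=F, B2=F, B3=E, B4=T, B5=T
input #5 (c=-1, x=4): events B1->F, B3->E, B2->F, B4->T, B5->T; covers B1=F, B2=F, B3=E, B4=T, B5=T
input #6 (c=-1, x=3): events B1->F, B3->E, B2->F, B4->T, B5->T; covers B1=F, B2=F, B3=E, B4=T, B5=T
input #7 (c=0, x=1): events B1->F, B3->S, B2->T, B5->T; covers B1=F, B2=T, B3=S, B5=T
input #8 (c=12, x=5): events B1->T, B5->F; covers B1=T, B5=F
input #9 (c=-1, x=1): events B1->F, B3->E, B2->F, B4->T, B5->T; covers B1=F, B2=F, B3=E, B4=T, B5=T
union over all inputs: B1=T, B1=F, B2=T, B2=F, B3=S, B3=E, B4=T, B5=T, B5=F (9 outcomes)
every size-1 subset falls short of the 9 outcomes (best: 5/9)
every size-2 subset falls short of the 9 outcomes (best: 7/9)
at size 3, {1, 7, 8} reaches all 9 outcomes; every lexicographically earlier size-3 subset fails

Answer: 3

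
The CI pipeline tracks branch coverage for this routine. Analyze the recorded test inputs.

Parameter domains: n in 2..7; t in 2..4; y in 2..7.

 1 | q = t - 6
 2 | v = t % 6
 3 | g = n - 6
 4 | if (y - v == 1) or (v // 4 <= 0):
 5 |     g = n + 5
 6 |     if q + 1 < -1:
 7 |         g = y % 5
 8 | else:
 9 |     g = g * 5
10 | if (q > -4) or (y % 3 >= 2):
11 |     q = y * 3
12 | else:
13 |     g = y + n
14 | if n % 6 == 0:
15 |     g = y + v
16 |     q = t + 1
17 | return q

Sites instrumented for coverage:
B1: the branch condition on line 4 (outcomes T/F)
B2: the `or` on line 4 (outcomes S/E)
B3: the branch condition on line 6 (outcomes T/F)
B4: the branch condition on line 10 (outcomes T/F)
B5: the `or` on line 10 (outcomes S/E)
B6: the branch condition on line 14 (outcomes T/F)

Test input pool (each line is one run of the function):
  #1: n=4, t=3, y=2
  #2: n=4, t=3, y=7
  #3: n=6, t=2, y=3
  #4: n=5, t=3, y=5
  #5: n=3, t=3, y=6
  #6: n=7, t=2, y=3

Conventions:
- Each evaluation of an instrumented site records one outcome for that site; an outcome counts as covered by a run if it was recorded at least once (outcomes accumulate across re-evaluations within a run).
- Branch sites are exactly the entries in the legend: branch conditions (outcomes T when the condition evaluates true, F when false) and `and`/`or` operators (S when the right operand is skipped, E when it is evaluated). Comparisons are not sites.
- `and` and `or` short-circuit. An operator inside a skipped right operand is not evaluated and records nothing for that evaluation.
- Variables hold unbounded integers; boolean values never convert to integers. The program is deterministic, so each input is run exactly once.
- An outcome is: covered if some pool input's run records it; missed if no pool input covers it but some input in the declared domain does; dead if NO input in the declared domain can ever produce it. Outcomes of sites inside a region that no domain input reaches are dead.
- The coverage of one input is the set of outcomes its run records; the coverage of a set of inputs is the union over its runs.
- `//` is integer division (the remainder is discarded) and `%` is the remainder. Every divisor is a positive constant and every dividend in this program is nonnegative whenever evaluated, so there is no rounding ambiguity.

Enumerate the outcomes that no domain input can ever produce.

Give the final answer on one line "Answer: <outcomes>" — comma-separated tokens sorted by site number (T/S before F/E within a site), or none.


checking every outcome against all 108 domain inputs:
  reachable outcomes have witnesses, e.g. B1=T (e.g. n=2, t=2, y=2), B1=F (e.g. n=2, t=4, y=2), B2=S (e.g. n=2, t=2, y=3), B2=E (e.g. n=2, t=2, y=2)
Answer: none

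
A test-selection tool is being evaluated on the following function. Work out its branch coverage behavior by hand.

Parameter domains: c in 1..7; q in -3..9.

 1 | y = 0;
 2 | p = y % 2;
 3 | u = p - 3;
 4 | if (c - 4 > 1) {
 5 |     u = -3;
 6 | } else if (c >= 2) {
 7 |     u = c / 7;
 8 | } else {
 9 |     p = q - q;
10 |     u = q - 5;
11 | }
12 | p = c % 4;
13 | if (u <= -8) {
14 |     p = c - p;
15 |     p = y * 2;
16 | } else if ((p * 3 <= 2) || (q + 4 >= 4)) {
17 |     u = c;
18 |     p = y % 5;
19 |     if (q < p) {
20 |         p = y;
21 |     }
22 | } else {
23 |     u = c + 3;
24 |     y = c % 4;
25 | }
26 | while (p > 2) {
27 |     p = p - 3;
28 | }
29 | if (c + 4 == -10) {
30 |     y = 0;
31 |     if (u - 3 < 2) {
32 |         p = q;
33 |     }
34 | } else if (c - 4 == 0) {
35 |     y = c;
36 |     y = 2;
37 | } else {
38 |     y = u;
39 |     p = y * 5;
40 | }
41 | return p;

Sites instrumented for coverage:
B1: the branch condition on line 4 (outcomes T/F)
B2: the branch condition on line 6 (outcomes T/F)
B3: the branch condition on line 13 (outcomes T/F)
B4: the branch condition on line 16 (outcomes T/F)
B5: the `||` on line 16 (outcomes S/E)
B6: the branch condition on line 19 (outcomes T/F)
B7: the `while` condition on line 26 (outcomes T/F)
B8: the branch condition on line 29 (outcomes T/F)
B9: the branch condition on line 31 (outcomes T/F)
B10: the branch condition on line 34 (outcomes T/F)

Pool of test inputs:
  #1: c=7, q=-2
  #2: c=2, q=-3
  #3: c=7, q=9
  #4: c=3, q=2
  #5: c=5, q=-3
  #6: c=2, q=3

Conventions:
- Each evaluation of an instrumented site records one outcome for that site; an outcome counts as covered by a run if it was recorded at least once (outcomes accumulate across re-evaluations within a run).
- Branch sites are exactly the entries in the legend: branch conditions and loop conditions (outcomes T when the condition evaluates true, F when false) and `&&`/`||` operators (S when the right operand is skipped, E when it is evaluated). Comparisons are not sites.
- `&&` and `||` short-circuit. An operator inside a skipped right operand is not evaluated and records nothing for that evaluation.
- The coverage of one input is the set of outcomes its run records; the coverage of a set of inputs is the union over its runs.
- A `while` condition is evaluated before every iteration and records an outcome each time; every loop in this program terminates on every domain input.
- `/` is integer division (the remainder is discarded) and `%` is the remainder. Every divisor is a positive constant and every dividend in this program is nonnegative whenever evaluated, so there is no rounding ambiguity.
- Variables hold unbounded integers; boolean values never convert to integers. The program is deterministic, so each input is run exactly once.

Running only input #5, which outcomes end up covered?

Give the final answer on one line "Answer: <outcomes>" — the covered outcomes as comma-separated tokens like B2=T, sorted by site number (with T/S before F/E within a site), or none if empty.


Running input #5 (c=5, q=-3), event by event:
  B1->F, B2->T, B3->F, B5->E, B4->F, B7->F, B8->F, B10->F
as a set, this run covers: B1=F, B2=T, B3=F, B4=F, B5=E, B7=F, B8=F, B10=F
Answer: B1=F, B2=T, B3=F, B4=F, B5=E, B7=F, B8=F, B10=F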